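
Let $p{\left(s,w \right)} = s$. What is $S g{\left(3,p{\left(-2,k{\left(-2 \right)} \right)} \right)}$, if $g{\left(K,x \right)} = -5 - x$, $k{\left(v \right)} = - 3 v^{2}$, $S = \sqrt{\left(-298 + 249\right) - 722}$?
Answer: $- 3 i \sqrt{771} \approx - 83.301 i$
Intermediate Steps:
$S = i \sqrt{771}$ ($S = \sqrt{-49 - 722} = \sqrt{-771} = i \sqrt{771} \approx 27.767 i$)
$S g{\left(3,p{\left(-2,k{\left(-2 \right)} \right)} \right)} = i \sqrt{771} \left(-5 - -2\right) = i \sqrt{771} \left(-5 + 2\right) = i \sqrt{771} \left(-3\right) = - 3 i \sqrt{771}$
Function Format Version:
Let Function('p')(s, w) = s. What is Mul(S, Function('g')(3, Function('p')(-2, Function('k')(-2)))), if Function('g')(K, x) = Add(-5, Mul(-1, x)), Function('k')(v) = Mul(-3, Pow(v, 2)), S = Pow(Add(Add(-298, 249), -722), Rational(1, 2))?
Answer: Mul(-3, I, Pow(771, Rational(1, 2))) ≈ Mul(-83.301, I)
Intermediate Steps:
S = Mul(I, Pow(771, Rational(1, 2))) (S = Pow(Add(-49, -722), Rational(1, 2)) = Pow(-771, Rational(1, 2)) = Mul(I, Pow(771, Rational(1, 2))) ≈ Mul(27.767, I))
Mul(S, Function('g')(3, Function('p')(-2, Function('k')(-2)))) = Mul(Mul(I, Pow(771, Rational(1, 2))), Add(-5, Mul(-1, -2))) = Mul(Mul(I, Pow(771, Rational(1, 2))), Add(-5, 2)) = Mul(Mul(I, Pow(771, Rational(1, 2))), -3) = Mul(-3, I, Pow(771, Rational(1, 2)))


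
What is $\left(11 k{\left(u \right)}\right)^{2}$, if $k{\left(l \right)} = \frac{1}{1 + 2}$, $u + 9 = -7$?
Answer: $\frac{121}{9} \approx 13.444$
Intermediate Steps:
$u = -16$ ($u = -9 - 7 = -16$)
$k{\left(l \right)} = \frac{1}{3}$
$\left(11 k{\left(u \right)}\right)^{2} = \left(11 \cdot \frac{1}{3}\right)^{2} = \left(\frac{11}{3}\right)^{2} = \frac{121}{9}$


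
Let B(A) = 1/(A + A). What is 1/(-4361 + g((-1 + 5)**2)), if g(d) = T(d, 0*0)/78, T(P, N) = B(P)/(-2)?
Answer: -4992/21770113 ≈ -0.00022931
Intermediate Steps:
B(A) = 1/(2*A)
T(P, N) = -1/(4*P) (T(P, N) = (1/(2*P))/(-2) = (1/(2*P))*(-1/2) = -1/(4*P))
g(d) = -1/(312*d) (g(d) = -1/(4*d)/78 = -1/(4*d)*(1/78) = -1/(312*d))
1/(-4361 + g((-1 + 5)**2)) = 1/(-4361 - 1/(312*(-1 + 5)**2)) = 1/(-4361 - 1/(312*(4**2))) = 1/(-4361 - 1/312/16) = 1/(-4361 - 1/312*1/16) = 1/(-4361 - 1/4992) = 1/(-21770113/4992) = -4992/21770113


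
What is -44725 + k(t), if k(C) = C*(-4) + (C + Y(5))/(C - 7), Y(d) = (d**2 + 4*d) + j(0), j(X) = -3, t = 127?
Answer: -5427791/120 ≈ -45232.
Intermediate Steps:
Y(d) = -3 + d**2 + 4*d (Y(d) = (d**2 + 4*d) - 3 = -3 + d**2 + 4*d)
k(C) = -4*C + (42 + C)/(-7 + C) (k(C) = C*(-4) + (C + (-3 + 5**2 + 4*5))/(C - 7) = -4*C + (C + (-3 + 25 + 20))/(-7 + C) = -4*C + (C + 42)/(-7 + C) = -4*C + (42 + C)/(-7 + C))
-44725 + k(t) = -44725 + (42 - 4*127**2 + 29*127)/(-7 + 127) = -44725 + (42 - 4*16129 + 3683)/120 = -44725 + (42 - 64516 + 3683)/120 = -44725 + (1/120)*(-60791) = -44725 - 60791/120 = -5427791/120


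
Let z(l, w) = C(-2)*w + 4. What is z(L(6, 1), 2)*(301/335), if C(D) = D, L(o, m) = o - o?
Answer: 0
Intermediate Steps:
L(o, m) = 0
z(l, w) = 4 - 2*w (z(l, w) = -2*w + 4 = 4 - 2*w)
z(L(6, 1), 2)*(301/335) = (4 - 2*2)*(301/335) = (4 - 4)*(301*(1/335)) = 0*(301/335) = 0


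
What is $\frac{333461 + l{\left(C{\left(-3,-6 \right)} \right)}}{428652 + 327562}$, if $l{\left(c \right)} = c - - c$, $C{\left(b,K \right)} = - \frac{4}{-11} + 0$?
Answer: $\frac{3668079}{8318354} \approx 0.44096$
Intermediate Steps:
$C{\left(b,K \right)} = \frac{4}{11}$ ($C{\left(b,K \right)} = \left(-4\right) \left(- \frac{1}{11}\right) + 0 = \frac{4}{11} + 0 = \frac{4}{11}$)
$l{\left(c \right)} = 2 c$ ($l{\left(c \right)} = c + c = 2 c$)
$\frac{333461 + l{\left(C{\left(-3,-6 \right)} \right)}}{428652 + 327562} = \frac{333461 + 2 \cdot \frac{4}{11}}{428652 + 327562} = \frac{333461 + \frac{8}{11}}{756214} = \frac{3668079}{11} \cdot \frac{1}{756214} = \frac{3668079}{8318354}$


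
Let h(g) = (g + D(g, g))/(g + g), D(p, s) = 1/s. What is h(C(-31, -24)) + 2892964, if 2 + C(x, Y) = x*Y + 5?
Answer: 1614300227681/558009 ≈ 2.8930e+6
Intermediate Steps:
C(x, Y) = 3 + Y*x (C(x, Y) = -2 + (x*Y + 5) = -2 + (Y*x + 5) = -2 + (5 + Y*x) = 3 + Y*x)
h(g) = (g + 1/g)/(2*g) (h(g) = (g + 1/g)/(g + g) = (g + 1/g)/((2*g)) = (g + 1/g)*(1/(2*g)) = (g + 1/g)/(2*g))
h(C(-31, -24)) + 2892964 = (1 + (3 - 24*(-31))²)/(2*(3 - 24*(-31))²) + 2892964 = (1 + (3 + 744)²)/(2*(3 + 744)²) + 2892964 = (½)*(1 + 747²)/747² + 2892964 = (½)*(1/558009)*(1 + 558009) + 2892964 = (½)*(1/558009)*558010 + 2892964 = 279005/558009 + 2892964 = 1614300227681/558009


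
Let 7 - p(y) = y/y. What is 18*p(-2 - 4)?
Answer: 108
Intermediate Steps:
p(y) = 6 (p(y) = 7 - y/y = 7 - 1*1 = 7 - 1 = 6)
18*p(-2 - 4) = 18*6 = 108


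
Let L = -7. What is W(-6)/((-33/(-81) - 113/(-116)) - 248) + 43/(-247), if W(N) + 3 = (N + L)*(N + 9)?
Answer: -722219/190785023 ≈ -0.0037855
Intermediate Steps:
W(N) = -3 + (-7 + N)*(9 + N) (W(N) = -3 + (N - 7)*(N + 9) = -3 + (-7 + N)*(9 + N))
W(-6)/((-33/(-81) - 113/(-116)) - 248) + 43/(-247) = (-66 + (-6)**2 + 2*(-6))/((-33/(-81) - 113/(-116)) - 248) + 43/(-247) = (-66 + 36 - 12)/((-33*(-1/81) - 113*(-1/116)) - 248) + 43*(-1/247) = -42/((11/27 + 113/116) - 248) - 43/247 = -42/(4327/3132 - 248) - 43/247 = -42/(-772409/3132) - 43/247 = -42*(-3132/772409) - 43/247 = 131544/772409 - 43/247 = -722219/190785023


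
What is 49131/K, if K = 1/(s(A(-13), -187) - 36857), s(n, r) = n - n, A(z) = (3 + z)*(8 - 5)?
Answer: -1810821267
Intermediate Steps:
A(z) = 9 + 3*z (A(z) = (3 + z)*3 = 9 + 3*z)
s(n, r) = 0
K = -1/36857 (K = 1/(0 - 36857) = 1/(-36857) = -1/36857 ≈ -2.7132e-5)
49131/K = 49131/(-1/36857) = 49131*(-36857) = -1810821267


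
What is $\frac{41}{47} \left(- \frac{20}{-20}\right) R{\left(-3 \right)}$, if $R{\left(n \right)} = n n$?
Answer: $\frac{369}{47} \approx 7.8511$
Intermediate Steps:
$R{\left(n \right)} = n^{2}$
$\frac{41}{47} \left(- \frac{20}{-20}\right) R{\left(-3 \right)} = \frac{41}{47} \left(- \frac{20}{-20}\right) \left(-3\right)^{2} = 41 \cdot \frac{1}{47} \left(\left(-20\right) \left(- \frac{1}{20}\right)\right) 9 = \frac{41}{47} \cdot 1 \cdot 9 = \frac{41}{47} \cdot 9 = \frac{369}{47}$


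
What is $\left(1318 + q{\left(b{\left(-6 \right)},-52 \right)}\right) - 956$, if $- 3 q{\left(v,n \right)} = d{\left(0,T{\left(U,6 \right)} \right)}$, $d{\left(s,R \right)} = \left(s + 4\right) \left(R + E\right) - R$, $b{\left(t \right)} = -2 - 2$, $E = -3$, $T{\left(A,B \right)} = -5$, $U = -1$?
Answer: $371$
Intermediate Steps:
$b{\left(t \right)} = -4$
$d{\left(s,R \right)} = - R + \left(-3 + R\right) \left(4 + s\right)$ ($d{\left(s,R \right)} = \left(s + 4\right) \left(R - 3\right) - R = \left(4 + s\right) \left(-3 + R\right) - R = \left(-3 + R\right) \left(4 + s\right) - R = - R + \left(-3 + R\right) \left(4 + s\right)$)
$q{\left(v,n \right)} = 9$ ($q{\left(v,n \right)} = - \frac{-12 - 0 + 3 \left(-5\right) - 0}{3} = - \frac{-12 + 0 - 15 + 0}{3} = \left(- \frac{1}{3}\right) \left(-27\right) = 9$)
$\left(1318 + q{\left(b{\left(-6 \right)},-52 \right)}\right) - 956 = \left(1318 + 9\right) - 956 = 1327 - 956 = 371$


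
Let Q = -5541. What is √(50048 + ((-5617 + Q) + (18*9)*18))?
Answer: √41806 ≈ 204.47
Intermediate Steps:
√(50048 + ((-5617 + Q) + (18*9)*18)) = √(50048 + ((-5617 - 5541) + (18*9)*18)) = √(50048 + (-11158 + 162*18)) = √(50048 + (-11158 + 2916)) = √(50048 - 8242) = √41806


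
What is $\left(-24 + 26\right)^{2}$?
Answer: $4$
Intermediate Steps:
$\left(-24 + 26\right)^{2} = 2^{2} = 4$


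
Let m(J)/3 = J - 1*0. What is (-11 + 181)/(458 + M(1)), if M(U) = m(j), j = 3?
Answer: 170/467 ≈ 0.36403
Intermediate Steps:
m(J) = 3*J (m(J) = 3*(J - 1*0) = 3*(J + 0) = 3*J)
M(U) = 9 (M(U) = 3*3 = 9)
(-11 + 181)/(458 + M(1)) = (-11 + 181)/(458 + 9) = 170/467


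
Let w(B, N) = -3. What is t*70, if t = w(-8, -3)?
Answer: -210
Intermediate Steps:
t = -3
t*70 = -3*70 = -210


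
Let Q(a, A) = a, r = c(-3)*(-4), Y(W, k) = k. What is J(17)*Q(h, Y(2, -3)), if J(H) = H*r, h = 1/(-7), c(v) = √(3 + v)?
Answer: 0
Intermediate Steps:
h = -⅐ ≈ -0.14286
r = 0 (r = √(3 - 3)*(-4) = √0*(-4) = 0*(-4) = 0)
J(H) = 0 (J(H) = H*0 = 0)
J(17)*Q(h, Y(2, -3)) = 0*(-⅐) = 0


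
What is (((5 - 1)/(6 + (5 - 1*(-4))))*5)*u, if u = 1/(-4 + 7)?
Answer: 4/9 ≈ 0.44444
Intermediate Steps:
u = 1/3 ≈ 0.33333
(((5 - 1)/(6 + (5 - 1*(-4))))*5)*u = (((5 - 1)/(6 + (5 - 1*(-4))))*5)*(1/3) = ((4/(6 + (5 + 4)))*5)*(1/3) = ((4/(6 + 9))*5)*(1/3) = ((4/15)*5)*(1/3) = (4/3)*(1/3) = 4/9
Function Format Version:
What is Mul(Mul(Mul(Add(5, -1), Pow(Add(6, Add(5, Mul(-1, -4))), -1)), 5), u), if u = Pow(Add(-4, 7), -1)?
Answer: Rational(4, 9) ≈ 0.44444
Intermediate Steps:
u = Rational(1, 3) (u = Pow(3, -1) = Rational(1, 3) ≈ 0.33333)
Mul(Mul(Mul(Add(5, -1), Pow(Add(6, Add(5, Mul(-1, -4))), -1)), 5), u) = Mul(Mul(Mul(Add(5, -1), Pow(Add(6, Add(5, Mul(-1, -4))), -1)), 5), Rational(1, 3)) = Mul(Mul(Mul(4, Pow(Add(6, Add(5, 4)), -1)), 5), Rational(1, 3)) = Mul(Mul(Mul(4, Pow(Add(6, 9), -1)), 5), Rational(1, 3)) = Mul(Mul(Mul(4, Pow(15, -1)), 5), Rational(1, 3)) = Mul(Mul(Mul(4, Rational(1, 15)), 5), Rational(1, 3)) = Mul(Mul(Rational(4, 15), 5), Rational(1, 3)) = Mul(Rational(4, 3), Rational(1, 3)) = Rational(4, 9)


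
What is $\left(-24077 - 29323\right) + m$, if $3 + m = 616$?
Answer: $-52787$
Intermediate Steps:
$m = 613$ ($m = -3 + 616 = 613$)
$\left(-24077 - 29323\right) + m = \left(-24077 - 29323\right) + 613 = -53400 + 613 = -52787$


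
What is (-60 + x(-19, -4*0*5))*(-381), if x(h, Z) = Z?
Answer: 22860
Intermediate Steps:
(-60 + x(-19, -4*0*5))*(-381) = (-60 - 4*0*5)*(-381) = (-60 + 0*5)*(-381) = (-60 + 0)*(-381) = -60*(-381) = 22860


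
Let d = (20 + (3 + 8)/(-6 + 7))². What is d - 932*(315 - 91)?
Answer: -207807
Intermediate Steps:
d = 961 (d = (20 + 11/1)² = (20 + 11*1)² = (20 + 11)² = 31² = 961)
d - 932*(315 - 91) = 961 - 932*(315 - 91) = 961 - 932*224 = 961 - 208768 = -207807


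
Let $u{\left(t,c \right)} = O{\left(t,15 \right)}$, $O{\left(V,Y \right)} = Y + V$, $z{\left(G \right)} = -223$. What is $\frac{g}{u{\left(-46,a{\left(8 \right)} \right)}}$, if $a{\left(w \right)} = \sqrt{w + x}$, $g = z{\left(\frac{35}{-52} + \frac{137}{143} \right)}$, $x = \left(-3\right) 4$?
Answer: $\frac{223}{31} \approx 7.1936$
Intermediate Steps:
$x = -12$
$g = -223$
$a{\left(w \right)} = \sqrt{-12 + w}$ ($a{\left(w \right)} = \sqrt{w - 12} = \sqrt{-12 + w}$)
$O{\left(V,Y \right)} = V + Y$
$u{\left(t,c \right)} = 15 + t$ ($u{\left(t,c \right)} = t + 15 = 15 + t$)
$\frac{g}{u{\left(-46,a{\left(8 \right)} \right)}} = - \frac{223}{15 - 46} = - \frac{223}{-31} = \left(-223\right) \left(- \frac{1}{31}\right) = \frac{223}{31}$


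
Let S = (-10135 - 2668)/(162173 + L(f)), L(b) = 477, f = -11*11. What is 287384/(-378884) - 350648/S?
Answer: 5402212135836862/1212712963 ≈ 4.4546e+6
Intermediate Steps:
f = -121
S = -12803/162650 (S = (-10135 - 2668)/(162173 + 477) = -12803/162650 ≈ -0.078715)
287384/(-378884) - 350648/S = 287384/(-378884) - 350648/(-12803/162650) = 287384*(-1/378884) - 350648*(-162650/12803) = -71846/94721 + 57032897200/12803 = 5402212135836862/1212712963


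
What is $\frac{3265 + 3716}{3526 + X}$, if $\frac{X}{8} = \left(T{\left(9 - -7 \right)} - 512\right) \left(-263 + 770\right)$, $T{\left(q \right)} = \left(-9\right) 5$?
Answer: $- \frac{6981}{2255666} \approx -0.0030949$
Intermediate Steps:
$T{\left(q \right)} = -45$
$X = -2259192$ ($X = 8 \left(-45 - 512\right) \left(-263 + 770\right) = 8 \left(\left(-557\right) 507\right) = 8 \left(-282399\right) = -2259192$)
$\frac{3265 + 3716}{3526 + X} = \frac{3265 + 3716}{3526 - 2259192} = \frac{6981}{-2255666} = 6981 \left(- \frac{1}{2255666}\right) = - \frac{6981}{2255666}$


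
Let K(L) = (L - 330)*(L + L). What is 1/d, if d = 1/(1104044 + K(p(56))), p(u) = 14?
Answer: 1095196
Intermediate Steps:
K(L) = 2*L*(-330 + L) (K(L) = (-330 + L)*(2*L) = 2*L*(-330 + L))
d = 1/1095196 (d = 1/(1104044 + 2*14*(-330 + 14)) = 1/(1104044 + 2*14*(-316)) = 1/(1104044 - 8848) = 1/1095196 ≈ 9.1308e-7)
1/d = 1/(1/1095196) = 1095196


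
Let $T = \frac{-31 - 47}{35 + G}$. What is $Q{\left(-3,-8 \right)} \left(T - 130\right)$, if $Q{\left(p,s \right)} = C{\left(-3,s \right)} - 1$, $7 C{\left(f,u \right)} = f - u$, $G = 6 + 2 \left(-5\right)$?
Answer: $\frac{8216}{217} \approx 37.862$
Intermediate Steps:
$G = -4$ ($G = 6 - 10 = -4$)
$C{\left(f,u \right)} = - \frac{u}{7} + \frac{f}{7}$ ($C{\left(f,u \right)} = \frac{f - u}{7} = - \frac{u}{7} + \frac{f}{7}$)
$Q{\left(p,s \right)} = - \frac{10}{7} - \frac{s}{7}$ ($Q{\left(p,s \right)} = \left(- \frac{s}{7} + \frac{1}{7} \left(-3\right)\right) - 1 = \left(- \frac{s}{7} - \frac{3}{7}\right) - 1 = \left(- \frac{3}{7} - \frac{s}{7}\right) - 1 = - \frac{10}{7} - \frac{s}{7}$)
$T = - \frac{78}{31}$ ($T = \frac{-31 - 47}{35 - 4} = - \frac{78}{31} \approx -2.5161$)
$Q{\left(-3,-8 \right)} \left(T - 130\right) = \left(- \frac{10}{7} - - \frac{8}{7}\right) \left(- \frac{78}{31} - 130\right) = \left(- \frac{10}{7} + \frac{8}{7}\right) \left(- \frac{4108}{31}\right) = \left(- \frac{2}{7}\right) \left(- \frac{4108}{31}\right) = \frac{8216}{217}$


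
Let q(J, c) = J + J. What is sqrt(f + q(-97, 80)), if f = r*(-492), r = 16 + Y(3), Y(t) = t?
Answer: I*sqrt(9542) ≈ 97.683*I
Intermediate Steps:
q(J, c) = 2*J
r = 19 (r = 16 + 3 = 19)
f = -9348 (f = 19*(-492) = -9348)
sqrt(f + q(-97, 80)) = sqrt(-9348 + 2*(-97)) = sqrt(-9348 - 194) = sqrt(-9542) = I*sqrt(9542)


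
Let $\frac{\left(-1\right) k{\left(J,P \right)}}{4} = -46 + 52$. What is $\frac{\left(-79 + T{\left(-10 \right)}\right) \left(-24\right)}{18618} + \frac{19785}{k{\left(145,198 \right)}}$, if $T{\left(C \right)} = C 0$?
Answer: $- \frac{20461757}{24824} \approx -824.27$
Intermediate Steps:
$T{\left(C \right)} = 0$
$k{\left(J,P \right)} = -24$ ($k{\left(J,P \right)} = - 4 \left(-46 + 52\right) = \left(-4\right) 6 = -24$)
$\frac{\left(-79 + T{\left(-10 \right)}\right) \left(-24\right)}{18618} + \frac{19785}{k{\left(145,198 \right)}} = \frac{\left(-79 + 0\right) \left(-24\right)}{18618} + \frac{19785}{-24} = \left(-79\right) \left(-24\right) \frac{1}{18618} + 19785 \left(- \frac{1}{24}\right) = 1896 \cdot \frac{1}{18618} - \frac{6595}{8} = \frac{316}{3103} - \frac{6595}{8} = - \frac{20461757}{24824}$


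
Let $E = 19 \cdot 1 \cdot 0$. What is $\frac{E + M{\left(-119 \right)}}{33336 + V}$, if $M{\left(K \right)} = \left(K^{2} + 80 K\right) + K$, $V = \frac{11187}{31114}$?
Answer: $\frac{140697508}{1037227491} \approx 0.13565$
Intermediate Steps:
$E = 0$ ($E = 19 \cdot 0 = 0$)
$V = \frac{11187}{31114}$ ($V = 11187 \cdot \frac{1}{31114} = \frac{11187}{31114} \approx 0.35955$)
$M{\left(K \right)} = K^{2} + 81 K$
$\frac{E + M{\left(-119 \right)}}{33336 + V} = \frac{0 - 119 \left(81 - 119\right)}{33336 + \frac{11187}{31114}} = \frac{0 - -4522}{\frac{1037227491}{31114}} = \left(0 + 4522\right) \frac{31114}{1037227491} = 4522 \cdot \frac{31114}{1037227491} = \frac{140697508}{1037227491}$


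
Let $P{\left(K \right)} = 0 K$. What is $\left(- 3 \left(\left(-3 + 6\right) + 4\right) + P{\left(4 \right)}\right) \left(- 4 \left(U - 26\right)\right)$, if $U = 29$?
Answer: $252$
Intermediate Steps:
$P{\left(K \right)} = 0$
$\left(- 3 \left(\left(-3 + 6\right) + 4\right) + P{\left(4 \right)}\right) \left(- 4 \left(U - 26\right)\right) = \left(- 3 \left(\left(-3 + 6\right) + 4\right) + 0\right) \left(- 4 \left(29 - 26\right)\right) = \left(- 3 \left(3 + 4\right) + 0\right) \left(\left(-4\right) 3\right) = \left(\left(-3\right) 7 + 0\right) \left(-12\right) = \left(-21 + 0\right) \left(-12\right) = \left(-21\right) \left(-12\right) = 252$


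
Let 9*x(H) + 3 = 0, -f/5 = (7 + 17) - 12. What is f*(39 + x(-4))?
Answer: -2320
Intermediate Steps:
f = -60 (f = -5*((7 + 17) - 12) = -5*(24 - 12) = -5*12 = -60)
x(H) = -⅓ (x(H) = -⅓ + (⅑)*0 = -⅓ + 0 = -⅓)
f*(39 + x(-4)) = -60*(39 - ⅓) = -60*116/3 = -2320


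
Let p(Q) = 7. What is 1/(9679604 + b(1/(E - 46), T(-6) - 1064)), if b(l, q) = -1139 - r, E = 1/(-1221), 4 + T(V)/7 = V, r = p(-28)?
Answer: 1/9678458 ≈ 1.0332e-7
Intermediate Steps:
r = 7
T(V) = -28 + 7*V
E = -1/1221 ≈ -0.00081900
b(l, q) = -1146 (b(l, q) = -1139 - 1*7 = -1139 - 7 = -1146)
1/(9679604 + b(1/(E - 46), T(-6) - 1064)) = 1/(9679604 - 1146) = 1/9678458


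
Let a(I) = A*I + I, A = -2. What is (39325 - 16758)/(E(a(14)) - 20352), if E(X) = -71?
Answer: -22567/20423 ≈ -1.1050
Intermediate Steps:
a(I) = -I (a(I) = -2*I + I = -I)
(39325 - 16758)/(E(a(14)) - 20352) = (39325 - 16758)/(-71 - 20352) = 22567/(-20423) = 22567*(-1/20423) = -22567/20423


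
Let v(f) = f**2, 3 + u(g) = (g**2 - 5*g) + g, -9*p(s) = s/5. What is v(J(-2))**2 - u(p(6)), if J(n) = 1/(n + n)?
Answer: 141281/57600 ≈ 2.4528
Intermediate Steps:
p(s) = -s/45 (p(s) = -s/(9*5) = -s/45)
J(n) = 1/(2*n)
u(g) = -3 + g**2 - 4*g (u(g) = -3 + ((g**2 - 5*g) + g) = -3 + (g**2 - 4*g) = -3 + g**2 - 4*g)
v(J(-2))**2 - u(p(6)) = (((1/2)/(-2))**2)**2 - (-3 + (-1/45*6)**2 - (-4)*6/45) = (((1/2)*(-1/2))**2)**2 - (-3 + (-2/15)**2 - 4*(-2/15)) = ((-1/4)**2)**2 - (-3 + 4/225 + 8/15) = (1/16)**2 - 1*(-551/225) = 1/256 + 551/225 = 141281/57600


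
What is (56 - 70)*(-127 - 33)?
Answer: 2240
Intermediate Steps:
(56 - 70)*(-127 - 33) = -14*(-160) = 2240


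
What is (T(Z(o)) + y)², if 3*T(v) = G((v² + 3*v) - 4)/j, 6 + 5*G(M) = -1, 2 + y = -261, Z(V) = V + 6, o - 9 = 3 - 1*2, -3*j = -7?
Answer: 1731856/25 ≈ 69274.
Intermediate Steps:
j = 7/3 (j = -⅓*(-7) = 7/3 ≈ 2.3333)
o = 10 (o = 9 + (3 - 1*2) = 9 + (3 - 2) = 9 + 1 = 10)
Z(V) = 6 + V
y = -263 (y = -2 - 261 = -263)
G(M) = -7/5 (G(M) = -6/5 + (⅕)*(-1) = -6/5 - ⅕ = -7/5)
T(v) = -⅕ (T(v) = (-7/(5*7/3))/3 = (-7/5*3/7)/3 = (⅓)*(-⅗) = -⅕)
(T(Z(o)) + y)² = (-⅕ - 263)² = (-1316/5)² = 1731856/25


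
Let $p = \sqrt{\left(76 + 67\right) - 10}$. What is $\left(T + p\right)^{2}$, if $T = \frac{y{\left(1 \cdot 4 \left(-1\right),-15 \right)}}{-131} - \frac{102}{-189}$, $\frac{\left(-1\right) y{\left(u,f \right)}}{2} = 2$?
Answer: $\frac{9081043633}{68112009} + \frac{9412 \sqrt{133}}{8253} \approx 146.48$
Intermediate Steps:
$y{\left(u,f \right)} = -4$ ($y{\left(u,f \right)} = \left(-2\right) 2 = -4$)
$T = \frac{4706}{8253}$ ($T = - \frac{4}{-131} - \frac{102}{-189} = \left(-4\right) \left(- \frac{1}{131}\right) - - \frac{34}{63} = \frac{4}{131} + \frac{34}{63} = \frac{4706}{8253} \approx 0.57022$)
$p = \sqrt{133}$ ($p = \sqrt{143 - 10} = \sqrt{133} \approx 11.533$)
$\left(T + p\right)^{2} = \left(\frac{4706}{8253} + \sqrt{133}\right)^{2}$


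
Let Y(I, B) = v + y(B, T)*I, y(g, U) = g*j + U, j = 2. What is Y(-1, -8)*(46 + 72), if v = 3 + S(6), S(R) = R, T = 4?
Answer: 2478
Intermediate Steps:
v = 9 (v = 3 + 6 = 9)
y(g, U) = U + 2*g (y(g, U) = g*2 + U = 2*g + U = U + 2*g)
Y(I, B) = 9 + I*(4 + 2*B) (Y(I, B) = 9 + (4 + 2*B)*I = 9 + I*(4 + 2*B))
Y(-1, -8)*(46 + 72) = (9 + 2*(-1)*(2 - 8))*(46 + 72) = (9 + 2*(-1)*(-6))*118 = (9 + 12)*118 = 21*118 = 2478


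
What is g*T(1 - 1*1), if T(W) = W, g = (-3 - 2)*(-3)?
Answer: 0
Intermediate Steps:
g = 15 (g = -5*(-3) = 15)
g*T(1 - 1*1) = 15*(1 - 1*1) = 15*(1 - 1) = 15*0 = 0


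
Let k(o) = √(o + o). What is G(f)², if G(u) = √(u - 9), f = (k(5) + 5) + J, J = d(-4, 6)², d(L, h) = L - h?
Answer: 96 + √10 ≈ 99.162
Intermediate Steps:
k(o) = √2*√o (k(o) = √(2*o) = √2*√o)
J = 100 (J = (-4 - 1*6)² = (-4 - 6)² = (-10)² = 100)
f = 105 + √10 (f = (√2*√5 + 5) + 100 = (√10 + 5) + 100 = (5 + √10) + 100 = 105 + √10 ≈ 108.16)
G(u) = √(-9 + u)
G(f)² = (√(-9 + (105 + √10)))² = (√(96 + √10))² = 96 + √10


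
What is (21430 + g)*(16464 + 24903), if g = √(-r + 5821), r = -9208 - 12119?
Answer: 886494810 + 82734*√6787 ≈ 8.9331e+8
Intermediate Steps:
r = -21327
g = 2*√6787 (g = √(-1*(-21327) + 5821) = √(21327 + 5821) = √27148 = 2*√6787 ≈ 164.77)
(21430 + g)*(16464 + 24903) = (21430 + 2*√6787)*(16464 + 24903) = (21430 + 2*√6787)*41367 = 886494810 + 82734*√6787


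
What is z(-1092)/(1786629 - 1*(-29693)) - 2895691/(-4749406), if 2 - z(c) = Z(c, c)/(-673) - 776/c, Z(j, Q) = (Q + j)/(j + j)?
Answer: 241581284336618893/396232285789201407 ≈ 0.60970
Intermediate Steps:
Z(j, Q) = (Q + j)/(2*j) (Z(j, Q) = (Q + j)/((2*j)) = (Q + j)*(1/(2*j)) = (Q + j)/(2*j))
z(c) = 1347/673 + 776/c (z(c) = 2 - (((c + c)/(2*c))/(-673) - 776/c) = 2 - (((2*c)/(2*c))*(-1/673) - 776/c) = 2 - (1*(-1/673) - 776/c) = 2 - (-1/673 - 776/c) = 2 + (1/673 + 776/c) = 1347/673 + 776/c)
z(-1092)/(1786629 - 1*(-29693)) - 2895691/(-4749406) = (1347/673 + 776/(-1092))/(1786629 - 1*(-29693)) - 2895691/(-4749406) = (1347/673 + 776*(-1/1092))/(1786629 + 29693) - 2895691*(-1/4749406) = (1347/673 - 194/273)/1816322 + 2895691/4749406 = (237169/183729)*(1/1816322) + 2895691/4749406 = 237169/333711024738 + 2895691/4749406 = 241581284336618893/396232285789201407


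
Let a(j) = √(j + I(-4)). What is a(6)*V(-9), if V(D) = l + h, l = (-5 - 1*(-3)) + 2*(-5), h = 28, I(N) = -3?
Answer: 16*√3 ≈ 27.713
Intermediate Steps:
l = -12 (l = (-5 + 3) - 10 = -2 - 10 = -12)
a(j) = √(-3 + j) (a(j) = √(j - 3) = √(-3 + j))
V(D) = 16 (V(D) = -12 + 28 = 16)
a(6)*V(-9) = √(-3 + 6)*16 = √3*16 = 16*√3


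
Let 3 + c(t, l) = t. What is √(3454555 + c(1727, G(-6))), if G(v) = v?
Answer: 3*√384031 ≈ 1859.1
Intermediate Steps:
c(t, l) = -3 + t
√(3454555 + c(1727, G(-6))) = √(3454555 + (-3 + 1727)) = √(3454555 + 1724) = √3456279 = 3*√384031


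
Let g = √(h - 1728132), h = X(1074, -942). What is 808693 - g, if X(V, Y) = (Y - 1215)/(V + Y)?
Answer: 808693 - I*√836423797/22 ≈ 8.0869e+5 - 1314.6*I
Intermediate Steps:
X(V, Y) = (-1215 + Y)/(V + Y)
h = -719/44 (h = (-1215 - 942)/(1074 - 942) = -2157/132 = (1/132)*(-2157) = -719/44 ≈ -16.341)
g = I*√836423797/22 (g = √(-719/44 - 1728132) = √(-76038527/44) = I*√836423797/22 ≈ 1314.6*I)
808693 - g = 808693 - I*√836423797/22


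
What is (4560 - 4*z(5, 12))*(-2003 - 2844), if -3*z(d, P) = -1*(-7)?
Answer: -66442676/3 ≈ -2.2148e+7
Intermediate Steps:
z(d, P) = -7/3 (z(d, P) = -(-1)*(-7)/3 = -⅓*7 = -7/3)
(4560 - 4*z(5, 12))*(-2003 - 2844) = (4560 - 4*(-7/3))*(-2003 - 2844) = (4560 + 28/3)*(-4847) = (13708/3)*(-4847) = -66442676/3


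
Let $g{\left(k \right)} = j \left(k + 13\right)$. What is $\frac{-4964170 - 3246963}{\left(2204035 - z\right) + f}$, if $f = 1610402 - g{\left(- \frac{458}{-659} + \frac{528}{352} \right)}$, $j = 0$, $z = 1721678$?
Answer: $- \frac{8211133}{2092759} \approx -3.9236$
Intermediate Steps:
$g{\left(k \right)} = 0$ ($g{\left(k \right)} = 0 \left(k + 13\right) = 0 \left(13 + k\right) = 0$)
$f = 1610402$ ($f = 1610402 - 0 = 1610402 + 0 = 1610402$)
$\frac{-4964170 - 3246963}{\left(2204035 - z\right) + f} = \frac{-4964170 - 3246963}{\left(2204035 - 1721678\right) + 1610402} = - \frac{8211133}{\left(2204035 - 1721678\right) + 1610402} = - \frac{8211133}{482357 + 1610402} = - \frac{8211133}{2092759}$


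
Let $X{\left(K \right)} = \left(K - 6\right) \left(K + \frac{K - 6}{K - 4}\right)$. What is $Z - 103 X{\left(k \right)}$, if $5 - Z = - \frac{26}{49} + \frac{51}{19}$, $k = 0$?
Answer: $\frac{865687}{931} \approx 929.85$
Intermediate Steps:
$X{\left(K \right)} = \left(-6 + K\right) \left(K + \frac{-6 + K}{-4 + K}\right)$
$Z = \frac{2650}{931}$ ($Z = 5 - \left(- \frac{26}{49} + \frac{51}{19}\right) = 5 - \frac{2005}{931} = \frac{2650}{931} \approx 2.8464$)
$Z - 103 X{\left(k \right)} = \frac{2650}{931} - 103 \frac{36 + 0^{3} - 9 \cdot 0^{2} + 12 \cdot 0}{-4 + 0} = \frac{2650}{931} - 103 \frac{36 + 0 - 0 + 0}{-4} = \frac{2650}{931} - 103 \left(- \frac{36 + 0 + 0 + 0}{4}\right) = \frac{2650}{931} - 103 \left(\left(- \frac{1}{4}\right) 36\right) = \frac{2650}{931} - -927 = \frac{2650}{931} + 927 = \frac{865687}{931}$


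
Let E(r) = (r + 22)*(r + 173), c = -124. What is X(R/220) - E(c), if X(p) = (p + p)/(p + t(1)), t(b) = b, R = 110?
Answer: 14996/3 ≈ 4998.7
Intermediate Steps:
X(p) = 2*p/(1 + p) (X(p) = (p + p)/(p + 1) = (2*p)/(1 + p) = 2*p/(1 + p))
E(r) = (22 + r)*(173 + r)
X(R/220) - E(c) = 2*(110/220)/(1 + 110/220) - (3806 + (-124)**2 + 195*(-124)) = 2*(110*(1/220))/(1 + 110*(1/220)) - (3806 + 15376 - 24180) = 2*(1/2)/(1 + 1/2) - 1*(-4998) = 2*(1/2)/(3/2) + 4998 = 2*(1/2)*(2/3) + 4998 = 2/3 + 4998 = 14996/3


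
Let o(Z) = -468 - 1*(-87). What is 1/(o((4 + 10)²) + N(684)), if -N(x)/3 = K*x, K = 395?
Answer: -1/810921 ≈ -1.2332e-6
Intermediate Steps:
o(Z) = -381 (o(Z) = -468 + 87 = -381)
N(x) = -1185*x
1/(o((4 + 10)²) + N(684)) = 1/(-381 - 1185*684) = 1/(-381 - 810540) = 1/(-810921) = -1/810921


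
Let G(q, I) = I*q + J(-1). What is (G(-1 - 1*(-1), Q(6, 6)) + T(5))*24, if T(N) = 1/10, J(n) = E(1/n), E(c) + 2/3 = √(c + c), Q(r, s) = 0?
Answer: -68/5 + 24*I*√2 ≈ -13.6 + 33.941*I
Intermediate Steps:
E(c) = -⅔ + √2*√c (E(c) = -⅔ + √(c + c) = -⅔ + √(2*c) = -⅔ + √2*√c)
J(n) = -⅔ + √2*√(1/n)
T(N) = ⅒
G(q, I) = -⅔ + I*√2 + I*q (G(q, I) = I*q + (-⅔ + √2*√(1/(-1))) = I*q + (-⅔ + √2*√(-1)) = I*q + (-⅔ + √2*I) = I*q + (-⅔ + I*√2) = -⅔ + I*√2 + I*q)
(G(-1 - 1*(-1), Q(6, 6)) + T(5))*24 = ((-⅔ + I*√2 + 0*(-1 - 1*(-1))) + ⅒)*24 = ((-⅔ + I*√2 + 0*(-1 + 1)) + ⅒)*24 = ((-⅔ + I*√2 + 0*0) + ⅒)*24 = ((-⅔ + I*√2 + 0) + ⅒)*24 = ((-⅔ + I*√2) + ⅒)*24 = (-17/30 + I*√2)*24 = -68/5 + 24*I*√2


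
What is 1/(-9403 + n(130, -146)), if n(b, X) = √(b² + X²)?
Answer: -9403/88378193 - 2*√9554/88378193 ≈ -0.00010861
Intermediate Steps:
n(b, X) = √(X² + b²)
1/(-9403 + n(130, -146)) = 1/(-9403 + √((-146)² + 130²)) = 1/(-9403 + √(21316 + 16900)) = 1/(-9403 + √38216) = 1/(-9403 + 2*√9554)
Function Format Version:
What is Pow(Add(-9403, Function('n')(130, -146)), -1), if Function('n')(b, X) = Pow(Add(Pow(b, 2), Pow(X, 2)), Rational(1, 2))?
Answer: Add(Rational(-9403, 88378193), Mul(Rational(-2, 88378193), Pow(9554, Rational(1, 2)))) ≈ -0.00010861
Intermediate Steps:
Function('n')(b, X) = Pow(Add(Pow(X, 2), Pow(b, 2)), Rational(1, 2))
Pow(Add(-9403, Function('n')(130, -146)), -1) = Pow(Add(-9403, Pow(Add(Pow(-146, 2), Pow(130, 2)), Rational(1, 2))), -1) = Pow(Add(-9403, Pow(Add(21316, 16900), Rational(1, 2))), -1) = Pow(Add(-9403, Pow(38216, Rational(1, 2))), -1) = Pow(Add(-9403, Mul(2, Pow(9554, Rational(1, 2)))), -1)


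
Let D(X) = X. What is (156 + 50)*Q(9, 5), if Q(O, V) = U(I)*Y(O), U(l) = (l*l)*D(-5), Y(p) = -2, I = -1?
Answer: 2060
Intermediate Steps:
U(l) = -5*l² (U(l) = (l*l)*(-5) = l²*(-5) = -5*l²)
Q(O, V) = 10 (Q(O, V) = -5*(-1)²*(-2) = -5*1*(-2) = -5*(-2) = 10)
(156 + 50)*Q(9, 5) = (156 + 50)*10 = 206*10 = 2060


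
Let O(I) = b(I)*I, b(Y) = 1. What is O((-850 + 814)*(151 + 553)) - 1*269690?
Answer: -295034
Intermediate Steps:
O(I) = I (O(I) = 1*I = I)
O((-850 + 814)*(151 + 553)) - 1*269690 = (-850 + 814)*(151 + 553) - 1*269690 = -36*704 - 269690 = -25344 - 269690 = -295034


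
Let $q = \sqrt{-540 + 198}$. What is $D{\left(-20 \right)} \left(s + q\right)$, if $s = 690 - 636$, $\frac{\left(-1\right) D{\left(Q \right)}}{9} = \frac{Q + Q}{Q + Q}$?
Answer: $-486 - 27 i \sqrt{38} \approx -486.0 - 166.44 i$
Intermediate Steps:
$D{\left(Q \right)} = -9$ ($D{\left(Q \right)} = - 9 \frac{Q + Q}{Q + Q} = - 9 \frac{2 Q}{2 Q} = - 9 \cdot 2 Q \frac{1}{2 Q} = \left(-9\right) 1 = -9$)
$s = 54$ ($s = 690 - 636 = 54$)
$q = 3 i \sqrt{38}$ ($q = \sqrt{-342} = 3 i \sqrt{38} \approx 18.493 i$)
$D{\left(-20 \right)} \left(s + q\right) = - 9 \left(54 + 3 i \sqrt{38}\right) = -486 - 27 i \sqrt{38}$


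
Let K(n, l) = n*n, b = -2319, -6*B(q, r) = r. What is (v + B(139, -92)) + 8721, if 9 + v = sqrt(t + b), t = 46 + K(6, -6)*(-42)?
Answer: 26182/3 + I*sqrt(3785) ≈ 8727.3 + 61.522*I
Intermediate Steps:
B(q, r) = -r/6
K(n, l) = n**2
t = -1466 (t = 46 + 6**2*(-42) = 46 + 36*(-42) = 46 - 1512 = -1466)
v = -9 + I*sqrt(3785) (v = -9 + sqrt(-1466 - 2319) = -9 + sqrt(-3785) = -9 + I*sqrt(3785) ≈ -9.0 + 61.522*I)
(v + B(139, -92)) + 8721 = ((-9 + I*sqrt(3785)) - 1/6*(-92)) + 8721 = ((-9 + I*sqrt(3785)) + 46/3) + 8721 = (19/3 + I*sqrt(3785)) + 8721 = 26182/3 + I*sqrt(3785)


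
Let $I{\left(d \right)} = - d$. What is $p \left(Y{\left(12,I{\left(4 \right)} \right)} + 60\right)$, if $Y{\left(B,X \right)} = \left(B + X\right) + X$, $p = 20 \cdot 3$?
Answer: $3840$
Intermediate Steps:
$p = 60$
$Y{\left(B,X \right)} = B + 2 X$
$p \left(Y{\left(12,I{\left(4 \right)} \right)} + 60\right) = 60 \left(\left(12 + 2 \left(\left(-1\right) 4\right)\right) + 60\right) = 60 \left(\left(12 + 2 \left(-4\right)\right) + 60\right) = 60 \left(\left(12 - 8\right) + 60\right) = 60 \left(4 + 60\right) = 60 \cdot 64 = 3840$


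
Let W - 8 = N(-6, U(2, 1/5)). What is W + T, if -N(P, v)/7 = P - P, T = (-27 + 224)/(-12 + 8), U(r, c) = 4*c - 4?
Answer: -165/4 ≈ -41.250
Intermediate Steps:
U(r, c) = -4 + 4*c
T = -197/4 (T = 197/(-4) = 197*(-1/4) = -197/4 ≈ -49.250)
N(P, v) = 0 (N(P, v) = -7*(P - P) = -7*0 = 0)
W = 8 (W = 8 + 0 = 8)
W + T = 8 - 197/4 = -165/4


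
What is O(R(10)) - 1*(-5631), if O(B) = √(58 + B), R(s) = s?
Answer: 5631 + 2*√17 ≈ 5639.3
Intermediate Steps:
O(R(10)) - 1*(-5631) = √(58 + 10) - 1*(-5631) = √68 + 5631 = 2*√17 + 5631 = 5631 + 2*√17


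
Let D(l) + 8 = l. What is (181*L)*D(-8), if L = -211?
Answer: 611056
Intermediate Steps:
D(l) = -8 + l
(181*L)*D(-8) = (181*(-211))*(-8 - 8) = -38191*(-16) = 611056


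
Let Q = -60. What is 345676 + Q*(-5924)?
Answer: 701116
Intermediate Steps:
345676 + Q*(-5924) = 345676 - 60*(-5924) = 345676 + 355440 = 701116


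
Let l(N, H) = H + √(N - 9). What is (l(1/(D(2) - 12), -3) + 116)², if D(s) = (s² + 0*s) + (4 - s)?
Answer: (678 + I*√330)²/36 ≈ 12760.0 + 684.25*I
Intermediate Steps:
D(s) = 4 + s² - s (D(s) = (s² + 0) + (4 - s) = s² + (4 - s) = 4 + s² - s)
l(N, H) = H + √(-9 + N)
(l(1/(D(2) - 12), -3) + 116)² = ((-3 + √(-9 + 1/((4 + 2² - 1*2) - 12))) + 116)² = ((-3 + √(-9 + 1/((4 + 4 - 2) - 12))) + 116)² = ((-3 + √(-9 + 1/(6 - 12))) + 116)² = ((-3 + √(-9 + 1/(-6))) + 116)² = ((-3 + √(-9 - ⅙)) + 116)² = ((-3 + √(-55/6)) + 116)² = ((-3 + I*√330/6) + 116)² = (113 + I*√330/6)²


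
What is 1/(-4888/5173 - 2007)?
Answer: -5173/10387099 ≈ -0.00049802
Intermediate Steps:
1/(-4888/5173 - 2007) = 1/(-10387099/5173) = -5173/10387099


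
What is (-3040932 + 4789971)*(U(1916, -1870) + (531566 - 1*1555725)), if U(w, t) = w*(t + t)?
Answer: -14324627660961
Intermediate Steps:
U(w, t) = 2*t*w (U(w, t) = w*(2*t) = 2*t*w)
(-3040932 + 4789971)*(U(1916, -1870) + (531566 - 1*1555725)) = (-3040932 + 4789971)*(2*(-1870)*1916 + (531566 - 1*1555725)) = 1749039*(-7165840 + (531566 - 1555725)) = 1749039*(-7165840 - 1024159) = 1749039*(-8189999) = -14324627660961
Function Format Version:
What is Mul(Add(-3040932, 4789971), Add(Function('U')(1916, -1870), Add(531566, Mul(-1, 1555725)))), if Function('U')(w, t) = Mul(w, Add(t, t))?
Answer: -14324627660961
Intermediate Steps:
Function('U')(w, t) = Mul(2, t, w) (Function('U')(w, t) = Mul(w, Mul(2, t)) = Mul(2, t, w))
Mul(Add(-3040932, 4789971), Add(Function('U')(1916, -1870), Add(531566, Mul(-1, 1555725)))) = Mul(Add(-3040932, 4789971), Add(Mul(2, -1870, 1916), Add(531566, Mul(-1, 1555725)))) = Mul(1749039, Add(-7165840, Add(531566, -1555725))) = Mul(1749039, Add(-7165840, -1024159)) = Mul(1749039, -8189999) = -14324627660961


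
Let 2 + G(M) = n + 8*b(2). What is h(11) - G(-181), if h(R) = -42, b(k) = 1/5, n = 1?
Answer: -213/5 ≈ -42.600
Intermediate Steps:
b(k) = 1/5
G(M) = 3/5 (G(M) = -2 + (1 + 8*(1/5)) = -2 + (1 + 8/5) = -2 + 13/5 = 3/5)
h(11) - G(-181) = -42 - 1*3/5 = -42 - 3/5 = -213/5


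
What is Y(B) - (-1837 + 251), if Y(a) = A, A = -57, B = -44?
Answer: 1529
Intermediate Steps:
Y(a) = -57
Y(B) - (-1837 + 251) = -57 - (-1837 + 251) = -57 - 1*(-1586) = -57 + 1586 = 1529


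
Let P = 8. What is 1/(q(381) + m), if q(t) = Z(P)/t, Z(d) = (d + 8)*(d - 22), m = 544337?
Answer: 381/207392173 ≈ 1.8371e-6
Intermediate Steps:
Z(d) = (-22 + d)*(8 + d) (Z(d) = (8 + d)*(-22 + d) = (-22 + d)*(8 + d))
q(t) = -224/t (q(t) = (-176 + 8**2 - 14*8)/t = (-176 + 64 - 112)/t = -224/t)
1/(q(381) + m) = 1/(-224/381 + 544337) = 1/(207392173/381) = 381/207392173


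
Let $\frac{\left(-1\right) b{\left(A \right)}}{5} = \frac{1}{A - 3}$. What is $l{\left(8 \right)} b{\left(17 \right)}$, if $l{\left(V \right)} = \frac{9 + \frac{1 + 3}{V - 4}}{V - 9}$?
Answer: $\frac{25}{7} \approx 3.5714$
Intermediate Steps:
$b{\left(A \right)} = - \frac{5}{-3 + A}$ ($b{\left(A \right)} = - \frac{5}{A - 3} = - \frac{5}{-3 + A}$)
$l{\left(V \right)} = \frac{9 + \frac{4}{-4 + V}}{-9 + V}$
$l{\left(8 \right)} b{\left(17 \right)} = \frac{-32 + 9 \cdot 8}{36 + 8^{2} - 104} \left(- \frac{5}{-3 + 17}\right) = \frac{-32 + 72}{36 + 64 - 104} \left(- \frac{5}{14}\right) = \frac{1}{-4} \cdot 40 \left(\left(-5\right) \frac{1}{14}\right) = \left(- \frac{1}{4}\right) 40 \left(- \frac{5}{14}\right) = \left(-10\right) \left(- \frac{5}{14}\right) = \frac{25}{7}$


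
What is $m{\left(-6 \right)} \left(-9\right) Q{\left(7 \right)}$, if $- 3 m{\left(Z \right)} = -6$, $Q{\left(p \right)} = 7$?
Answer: $-126$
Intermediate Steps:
$m{\left(Z \right)} = 2$ ($m{\left(Z \right)} = \left(- \frac{1}{3}\right) \left(-6\right) = 2$)
$m{\left(-6 \right)} \left(-9\right) Q{\left(7 \right)} = 2 \left(-9\right) 7 = \left(-18\right) 7 = -126$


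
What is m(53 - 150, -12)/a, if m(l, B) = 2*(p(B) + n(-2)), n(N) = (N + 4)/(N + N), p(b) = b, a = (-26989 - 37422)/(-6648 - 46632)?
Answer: -1332000/64411 ≈ -20.680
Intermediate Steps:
a = 64411/53280 (a = -64411/(-53280) = -64411*(-1/53280) = 64411/53280 ≈ 1.2089)
n(N) = (4 + N)/(2*N) (n(N) = (4 + N)/((2*N)) = (4 + N)*(1/(2*N)) = (4 + N)/(2*N))
m(l, B) = -1 + 2*B (m(l, B) = 2*(B + (1/2)*(4 - 2)/(-2)) = 2*(B + (1/2)*(-1/2)*2) = 2*(B - 1/2) = 2*(-1/2 + B) = -1 + 2*B)
m(53 - 150, -12)/a = (-1 + 2*(-12))/(64411/53280) = (-1 - 24)*(53280/64411) = -25*53280/64411 = -1332000/64411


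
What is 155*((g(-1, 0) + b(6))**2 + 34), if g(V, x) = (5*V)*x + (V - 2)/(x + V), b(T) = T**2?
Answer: 241025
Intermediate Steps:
g(V, x) = (-2 + V)/(V + x) + 5*V*x (g(V, x) = 5*V*x + (-2 + V)/(V + x) = (-2 + V)/(V + x) + 5*V*x)
155*((g(-1, 0) + b(6))**2 + 34) = 155*(((-2 - 1 + 5*(-1)*0**2 + 5*0*(-1)**2)/(-1 + 0) + 6**2)**2 + 34) = 155*(((-2 - 1 + 5*(-1)*0 + 5*0*1)/(-1) + 36)**2 + 34) = 155*((-(-2 - 1 + 0 + 0) + 36)**2 + 34) = 155*((-1*(-3) + 36)**2 + 34) = 155*((3 + 36)**2 + 34) = 155*(39**2 + 34) = 155*(1521 + 34) = 155*1555 = 241025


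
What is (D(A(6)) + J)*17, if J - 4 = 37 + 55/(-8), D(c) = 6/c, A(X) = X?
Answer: 4777/8 ≈ 597.13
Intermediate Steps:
J = 273/8 (J = 4 + (37 + 55/(-8)) = 4 + (37 + 55*(-1/8)) = 4 + (37 - 55/8) = 4 + 241/8 = 273/8 ≈ 34.125)
(D(A(6)) + J)*17 = (6/6 + 273/8)*17 = (6*(1/6) + 273/8)*17 = (1 + 273/8)*17 = (281/8)*17 = 4777/8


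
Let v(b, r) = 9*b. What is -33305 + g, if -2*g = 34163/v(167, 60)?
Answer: -100148993/3006 ≈ -33316.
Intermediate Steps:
g = -34163/3006 (g = -34163/(2*(9*167)) = -34163/(2*1503) = -½*34163/1503 = -34163/3006 ≈ -11.365)
-33305 + g = -33305 - 34163/3006 = -100148993/3006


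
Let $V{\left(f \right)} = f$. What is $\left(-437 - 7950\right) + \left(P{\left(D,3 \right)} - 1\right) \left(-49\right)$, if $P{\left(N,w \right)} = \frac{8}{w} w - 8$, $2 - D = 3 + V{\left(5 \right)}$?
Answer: $-8338$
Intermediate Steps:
$D = -6$ ($D = 2 - \left(3 + 5\right) = 2 - 8 = -6$)
$P{\left(N,w \right)} = 0$ ($P{\left(N,w \right)} = 8 - 8 = 0$)
$\left(-437 - 7950\right) + \left(P{\left(D,3 \right)} - 1\right) \left(-49\right) = \left(-437 - 7950\right) + \left(0 - 1\right) \left(-49\right) = -8387 - -49 = -8387 + 49 = -8338$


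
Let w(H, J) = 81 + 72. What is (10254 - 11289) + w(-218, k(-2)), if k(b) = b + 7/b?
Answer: -882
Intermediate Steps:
w(H, J) = 153
(10254 - 11289) + w(-218, k(-2)) = (10254 - 11289) + 153 = -1035 + 153 = -882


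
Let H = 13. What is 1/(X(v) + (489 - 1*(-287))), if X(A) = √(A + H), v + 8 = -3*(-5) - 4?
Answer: 1/780 ≈ 0.0012821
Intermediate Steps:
v = 3 (v = -8 + (-3*(-5) - 4) = -8 + (15 - 4) = -8 + 11 = 3)
X(A) = √(13 + A) (X(A) = √(A + 13) = √(13 + A))
1/(X(v) + (489 - 1*(-287))) = 1/(√(13 + 3) + (489 - 1*(-287))) = 1/(√16 + (489 + 287)) = 1/(4 + 776) = 1/780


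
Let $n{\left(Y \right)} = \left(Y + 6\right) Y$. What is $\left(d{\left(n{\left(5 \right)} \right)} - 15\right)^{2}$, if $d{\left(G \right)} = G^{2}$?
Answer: $9060100$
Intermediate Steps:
$n{\left(Y \right)} = Y \left(6 + Y\right)$ ($n{\left(Y \right)} = \left(6 + Y\right) Y = Y \left(6 + Y\right)$)
$\left(d{\left(n{\left(5 \right)} \right)} - 15\right)^{2} = \left(\left(5 \left(6 + 5\right)\right)^{2} - 15\right)^{2} = \left(\left(5 \cdot 11\right)^{2} - 15\right)^{2} = \left(55^{2} - 15\right)^{2} = \left(3025 - 15\right)^{2} = 3010^{2} = 9060100$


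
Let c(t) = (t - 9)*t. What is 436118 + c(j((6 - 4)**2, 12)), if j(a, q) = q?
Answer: 436154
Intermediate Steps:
c(t) = t*(-9 + t) (c(t) = (-9 + t)*t = t*(-9 + t))
436118 + c(j((6 - 4)**2, 12)) = 436118 + 12*(-9 + 12) = 436118 + 12*3 = 436118 + 36 = 436154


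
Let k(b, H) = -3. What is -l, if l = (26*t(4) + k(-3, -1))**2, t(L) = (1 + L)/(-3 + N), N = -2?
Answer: -841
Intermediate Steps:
t(L) = -1/5 - L/5 (t(L) = (1 + L)/(-3 - 2) = (1 + L)/(-5) = (1 + L)*(-1/5) = -1/5 - L/5)
l = 841 (l = (26*(-1/5 - 1/5*4) - 3)**2 = (26*(-1/5 - 4/5) - 3)**2 = (26*(-1) - 3)**2 = (-26 - 3)**2 = (-29)**2 = 841)
-l = -1*841 = -841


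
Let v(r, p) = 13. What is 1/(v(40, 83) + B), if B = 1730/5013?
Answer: 5013/66899 ≈ 0.074934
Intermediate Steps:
B = 1730/5013 (B = 1730*(1/5013) = 1730/5013 ≈ 0.34510)
1/(v(40, 83) + B) = 1/(13 + 1730/5013) = 1/(66899/5013) = 5013/66899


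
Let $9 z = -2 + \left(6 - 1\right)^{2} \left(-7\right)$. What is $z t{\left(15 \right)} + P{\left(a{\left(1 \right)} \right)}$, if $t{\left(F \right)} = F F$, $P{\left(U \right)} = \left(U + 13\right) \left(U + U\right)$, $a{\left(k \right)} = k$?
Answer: $-4397$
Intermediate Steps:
$z = - \frac{59}{3}$ ($z = \frac{-2 + \left(6 - 1\right)^{2} \left(-7\right)}{9} = \frac{-2 + 5^{2} \left(-7\right)}{9} = \frac{-2 + 25 \left(-7\right)}{9} = \frac{-2 - 175}{9} = \frac{1}{9} \left(-177\right) = - \frac{59}{3} \approx -19.667$)
$P{\left(U \right)} = 2 U \left(13 + U\right)$ ($P{\left(U \right)} = \left(13 + U\right) 2 U = 2 U \left(13 + U\right)$)
$t{\left(F \right)} = F^{2}$
$z t{\left(15 \right)} + P{\left(a{\left(1 \right)} \right)} = - \frac{59 \cdot 15^{2}}{3} + 2 \cdot 1 \left(13 + 1\right) = \left(- \frac{59}{3}\right) 225 + 2 \cdot 1 \cdot 14 = -4425 + 28 = -4397$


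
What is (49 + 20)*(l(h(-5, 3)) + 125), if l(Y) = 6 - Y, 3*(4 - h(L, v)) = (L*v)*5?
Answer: 7038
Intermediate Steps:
h(L, v) = 4 - 5*L*v/3 (h(L, v) = 4 - L*v*5/3 = 4 - 5*L*v/3)
(49 + 20)*(l(h(-5, 3)) + 125) = (49 + 20)*((6 - (4 - 5/3*(-5)*3)) + 125) = 69*((6 - (4 + 25)) + 125) = 69*((6 - 1*29) + 125) = 69*((6 - 29) + 125) = 69*(-23 + 125) = 69*102 = 7038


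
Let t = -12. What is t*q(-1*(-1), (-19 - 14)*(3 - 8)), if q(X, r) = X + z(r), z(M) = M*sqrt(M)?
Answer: -12 - 1980*sqrt(165) ≈ -25446.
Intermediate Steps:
z(M) = M**(3/2)
q(X, r) = X + r**(3/2)
t*q(-1*(-1), (-19 - 14)*(3 - 8)) = -12*(-1*(-1) + ((-19 - 14)*(3 - 8))**(3/2)) = -12*(1 + (-33*(-5))**(3/2)) = -12*(1 + 165**(3/2)) = -12*(1 + 165*sqrt(165)) = -12 - 1980*sqrt(165)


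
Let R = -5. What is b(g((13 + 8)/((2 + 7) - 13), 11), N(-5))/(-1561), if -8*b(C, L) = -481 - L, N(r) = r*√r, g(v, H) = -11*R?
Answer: -481/12488 + 5*I*√5/12488 ≈ -0.038517 + 0.00089529*I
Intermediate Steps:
g(v, H) = 55 (g(v, H) = -11*(-5) = 55)
N(r) = r^(3/2)
b(C, L) = 481/8 + L/8 (b(C, L) = -(-481 - L)/8 = 481/8 + L/8)
b(g((13 + 8)/((2 + 7) - 13), 11), N(-5))/(-1561) = (481/8 + (-5)^(3/2)/8)/(-1561) = (481/8 + (-5*I*√5)/8)*(-1/1561) = (481/8 - 5*I*√5/8)*(-1/1561) = -481/12488 + 5*I*√5/12488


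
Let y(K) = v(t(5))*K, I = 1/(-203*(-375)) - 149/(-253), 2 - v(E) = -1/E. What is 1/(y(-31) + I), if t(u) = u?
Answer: -19259625/1302163547 ≈ -0.014790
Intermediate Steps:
v(E) = 2 + 1/E (v(E) = 2 - (-1)/E = 2 + 1/E)
I = 11342878/19259625 (I = -1/203*(-1/375) - 149*(-1/253) = 1/76125 + 149/253 = 11342878/19259625 ≈ 0.58895)
y(K) = 11*K/5 (y(K) = (2 + 1/5)*K = (2 + ⅕)*K = 11*K/5)
1/(y(-31) + I) = 1/((11/5)*(-31) + 11342878/19259625) = 1/(-341/5 + 11342878/19259625) = 1/(-1302163547/19259625) = -19259625/1302163547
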